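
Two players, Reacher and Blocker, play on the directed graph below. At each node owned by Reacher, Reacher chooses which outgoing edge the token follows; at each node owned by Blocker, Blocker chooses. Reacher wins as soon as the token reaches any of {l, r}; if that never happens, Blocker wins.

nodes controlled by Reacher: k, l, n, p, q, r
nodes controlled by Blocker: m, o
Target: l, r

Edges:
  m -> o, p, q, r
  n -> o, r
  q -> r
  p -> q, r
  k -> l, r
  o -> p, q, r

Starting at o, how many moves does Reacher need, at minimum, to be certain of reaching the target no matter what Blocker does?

2

A0 = {l, r}
A1: add {k, n, p, q} — k (Reacher) has k→l; n (Reacher) has n→r; p (Reacher) has p→r; q (Reacher) has q→r.
A2: add {o} — o (Blocker): all of {p, q, r} already in.
o enters the attractor at level 2, so Reacher can force the target in 2 moves from there.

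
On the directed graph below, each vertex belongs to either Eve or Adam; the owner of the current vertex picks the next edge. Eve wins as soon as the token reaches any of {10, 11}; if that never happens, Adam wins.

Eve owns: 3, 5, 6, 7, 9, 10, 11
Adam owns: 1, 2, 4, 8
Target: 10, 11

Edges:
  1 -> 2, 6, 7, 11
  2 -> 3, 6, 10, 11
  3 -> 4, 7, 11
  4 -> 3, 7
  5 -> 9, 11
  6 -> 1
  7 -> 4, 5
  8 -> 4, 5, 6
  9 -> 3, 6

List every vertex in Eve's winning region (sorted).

A0 = {10, 11}
A1: add {3, 5} — 3 (Eve) has 3→11; 5 (Eve) has 5→11.
A2: add {7, 9} — 7 (Eve) has 7→5; 9 (Eve) has 9→3.
A3: add {4} — 4 (Adam): all of {3, 7} already in.
A4 = A3; e.g. 1 (Adam) can still go to 2. Fixed point.
Eve's winning region = {3, 4, 5, 7, 9, 10, 11}.

3, 4, 5, 7, 9, 10, 11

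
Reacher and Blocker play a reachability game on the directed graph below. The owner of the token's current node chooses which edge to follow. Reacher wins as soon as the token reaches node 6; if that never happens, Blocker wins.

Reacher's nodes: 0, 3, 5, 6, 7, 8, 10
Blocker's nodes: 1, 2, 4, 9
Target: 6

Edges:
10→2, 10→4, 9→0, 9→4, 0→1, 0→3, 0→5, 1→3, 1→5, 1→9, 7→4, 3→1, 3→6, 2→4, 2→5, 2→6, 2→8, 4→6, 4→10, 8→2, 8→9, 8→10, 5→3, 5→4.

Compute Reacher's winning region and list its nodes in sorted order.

A0 = {6}
A1: add {3} — 3 (Reacher) has 3→6.
A2: add {0, 5} — 0 (Reacher) has 0→3; 5 (Reacher) has 5→3.
A3 = A2; e.g. 1 (Blocker) can still go to 9. Fixed point.
Reacher's winning region = {0, 3, 5, 6}.

0, 3, 5, 6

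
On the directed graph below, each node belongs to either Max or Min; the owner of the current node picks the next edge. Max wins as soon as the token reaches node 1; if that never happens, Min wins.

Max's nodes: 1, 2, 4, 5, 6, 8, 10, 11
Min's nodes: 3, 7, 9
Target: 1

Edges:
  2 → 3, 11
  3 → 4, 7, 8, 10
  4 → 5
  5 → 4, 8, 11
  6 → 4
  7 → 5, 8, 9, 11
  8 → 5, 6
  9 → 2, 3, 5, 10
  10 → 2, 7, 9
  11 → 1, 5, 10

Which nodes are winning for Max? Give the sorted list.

A0 = {1}
A1: add {11} — 11 (Max) has 11→1.
A2: add {2, 5} — 2 (Max) has 2→11; 5 (Max) has 5→11.
A3: add {4, 8, 10} — 4 (Max) has 4→5; 8 (Max) has 8→5; 10 (Max) has 10→2.
A4: add {6} — 6 (Max) has 6→4.
A5 = A4; e.g. 3 (Min) can still go to 7. Fixed point.
Max's winning region = {1, 2, 4, 5, 6, 8, 10, 11}.

1, 2, 4, 5, 6, 8, 10, 11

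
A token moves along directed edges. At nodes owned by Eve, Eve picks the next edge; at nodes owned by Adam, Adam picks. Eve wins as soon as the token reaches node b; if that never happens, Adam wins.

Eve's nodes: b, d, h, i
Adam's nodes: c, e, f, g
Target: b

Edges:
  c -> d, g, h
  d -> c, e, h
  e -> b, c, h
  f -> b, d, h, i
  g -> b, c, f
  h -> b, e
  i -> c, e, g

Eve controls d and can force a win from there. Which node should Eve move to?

A0 = {b}
A1: add {h} — h (Eve) has h→b.
A2: add {d} — d (Eve) has d→h.
A3 = A2; e.g. c (Adam) can still go to g. Fixed point.
From d, successor h is in the attractor (rank 1); the other successors c, e are not.

h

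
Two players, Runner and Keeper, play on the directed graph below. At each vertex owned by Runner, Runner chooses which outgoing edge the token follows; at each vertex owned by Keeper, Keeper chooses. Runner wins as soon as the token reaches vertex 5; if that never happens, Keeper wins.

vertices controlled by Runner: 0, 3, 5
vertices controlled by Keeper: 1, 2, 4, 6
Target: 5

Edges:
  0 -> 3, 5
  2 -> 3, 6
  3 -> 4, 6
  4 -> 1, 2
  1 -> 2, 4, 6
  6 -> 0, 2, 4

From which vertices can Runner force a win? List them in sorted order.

0, 5

A0 = {5}
A1: add {0} — 0 (Runner) has 0→5.
A2 = A1; e.g. 1 (Keeper) can still go to 2. Fixed point.
Runner's winning region = {0, 5}.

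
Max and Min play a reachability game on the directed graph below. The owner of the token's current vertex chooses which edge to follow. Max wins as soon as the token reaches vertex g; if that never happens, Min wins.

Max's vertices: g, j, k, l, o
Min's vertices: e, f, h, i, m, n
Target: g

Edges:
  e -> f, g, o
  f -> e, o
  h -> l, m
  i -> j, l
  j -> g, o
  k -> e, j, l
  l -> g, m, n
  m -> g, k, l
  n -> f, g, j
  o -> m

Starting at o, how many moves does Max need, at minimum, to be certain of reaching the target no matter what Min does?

A0 = {g}
A1: add {j, l} — j (Max) has j→g; l (Max) has l→g.
A2: add {i, k} — i (Min): all of {j, l} already in; k (Max) has k→j.
A3: add {m} — m (Min): all of {g, k, l} already in.
A4: add {h, o} — h (Min): all of {l, m} already in; o (Max) has o→m.
A5 = A4; e.g. e (Min) can still go to f. Fixed point.
o enters the attractor at level 4, so Max can force the target in 4 moves from there.

4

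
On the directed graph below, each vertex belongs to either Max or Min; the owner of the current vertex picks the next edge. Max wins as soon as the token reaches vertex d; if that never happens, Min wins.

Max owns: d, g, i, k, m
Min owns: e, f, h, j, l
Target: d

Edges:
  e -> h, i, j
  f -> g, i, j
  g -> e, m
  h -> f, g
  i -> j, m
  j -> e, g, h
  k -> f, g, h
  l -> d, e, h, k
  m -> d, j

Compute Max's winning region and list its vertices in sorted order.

d, g, i, k, m

A0 = {d}
A1: add {m} — m (Max) has m→d.
A2: add {g, i} — g (Max) has g→m; i (Max) has i→m.
A3: add {k} — k (Max) has k→g.
A4 = A3; e.g. e (Min) can still go to h. Fixed point.
Max's winning region = {d, g, i, k, m}.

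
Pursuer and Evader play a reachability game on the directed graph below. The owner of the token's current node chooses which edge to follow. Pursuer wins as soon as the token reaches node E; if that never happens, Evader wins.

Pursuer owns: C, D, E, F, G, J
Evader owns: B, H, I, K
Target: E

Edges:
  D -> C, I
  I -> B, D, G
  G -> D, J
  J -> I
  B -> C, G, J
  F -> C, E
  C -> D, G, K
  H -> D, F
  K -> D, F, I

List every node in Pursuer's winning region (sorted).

A0 = {E}
A1: add {F} — F (Pursuer) has F→E.
A2 = A1; e.g. B (Evader) can still go to C. Fixed point.
Pursuer's winning region = {E, F}.

E, F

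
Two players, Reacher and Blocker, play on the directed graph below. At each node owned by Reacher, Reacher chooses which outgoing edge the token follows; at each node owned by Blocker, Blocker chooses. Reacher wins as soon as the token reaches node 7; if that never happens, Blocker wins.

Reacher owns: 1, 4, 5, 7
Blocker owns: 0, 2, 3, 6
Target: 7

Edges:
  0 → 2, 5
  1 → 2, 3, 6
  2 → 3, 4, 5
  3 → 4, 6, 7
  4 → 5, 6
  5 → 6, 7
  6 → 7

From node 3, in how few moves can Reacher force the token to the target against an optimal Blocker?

A0 = {7}
A1: add {5, 6} — 5 (Reacher) has 5→7; 6 (Blocker): all of {7} already in.
A2: add {1, 4} — 1 (Reacher) has 1→6; 4 (Reacher) has 4→5.
A3: add {3} — 3 (Blocker): all of {4, 6, 7} already in.
3 enters the attractor at level 3, so Reacher can force the target in 3 moves from there.

3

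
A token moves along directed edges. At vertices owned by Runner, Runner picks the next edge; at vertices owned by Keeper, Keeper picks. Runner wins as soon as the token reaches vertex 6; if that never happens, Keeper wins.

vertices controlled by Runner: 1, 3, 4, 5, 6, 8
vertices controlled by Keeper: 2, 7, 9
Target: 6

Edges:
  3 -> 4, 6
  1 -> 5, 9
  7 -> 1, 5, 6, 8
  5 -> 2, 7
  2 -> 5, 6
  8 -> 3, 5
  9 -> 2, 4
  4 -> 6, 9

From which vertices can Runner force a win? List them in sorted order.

3, 4, 6, 8

A0 = {6}
A1: add {3, 4} — 3 (Runner) has 3→6; 4 (Runner) has 4→6.
A2: add {8} — 8 (Runner) has 8→3.
A3 = A2; e.g. 1 (Runner) has no edge into A2. Fixed point.
Runner's winning region = {3, 4, 6, 8}.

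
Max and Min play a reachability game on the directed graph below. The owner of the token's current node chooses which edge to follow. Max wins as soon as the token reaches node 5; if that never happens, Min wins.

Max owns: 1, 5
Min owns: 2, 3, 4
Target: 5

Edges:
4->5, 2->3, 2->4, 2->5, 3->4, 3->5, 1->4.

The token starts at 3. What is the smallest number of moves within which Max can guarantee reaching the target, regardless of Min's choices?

2

A0 = {5}
A1: add {4} — 4 (Min): all of {5} already in.
A2: add {1, 3} — 1 (Max) has 1→4; 3 (Min): all of {4, 5} already in.
3 enters the attractor at level 2, so Max can force the target in 2 moves from there.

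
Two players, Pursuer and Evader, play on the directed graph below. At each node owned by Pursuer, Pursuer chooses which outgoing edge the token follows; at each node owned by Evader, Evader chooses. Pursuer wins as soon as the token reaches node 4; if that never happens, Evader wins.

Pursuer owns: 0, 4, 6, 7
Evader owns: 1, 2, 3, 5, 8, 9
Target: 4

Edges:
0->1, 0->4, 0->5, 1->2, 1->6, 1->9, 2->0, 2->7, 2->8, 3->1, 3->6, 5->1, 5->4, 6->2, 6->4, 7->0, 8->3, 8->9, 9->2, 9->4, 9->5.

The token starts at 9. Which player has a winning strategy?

A0 = {4}
A1: add {0, 6} — 0 (Pursuer) has 0→4; 6 (Pursuer) has 6→4.
A2: add {7} — 7 (Pursuer) has 7→0.
A3 = A2; e.g. 1 (Evader) can still go to 2. Fixed point.
9 never enters the attractor, so Evader can avoid the target forever.

Evader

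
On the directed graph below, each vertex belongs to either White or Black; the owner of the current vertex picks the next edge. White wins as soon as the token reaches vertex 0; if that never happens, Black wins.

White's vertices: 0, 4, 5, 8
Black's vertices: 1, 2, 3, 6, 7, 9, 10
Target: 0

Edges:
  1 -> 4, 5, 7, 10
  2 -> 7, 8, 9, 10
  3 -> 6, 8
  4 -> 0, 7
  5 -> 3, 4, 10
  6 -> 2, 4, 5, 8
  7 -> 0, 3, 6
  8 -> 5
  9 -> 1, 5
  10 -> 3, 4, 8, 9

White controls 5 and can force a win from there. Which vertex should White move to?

4

A0 = {0}
A1: add {4} — 4 (White) has 4→0.
A2: add {5} — 5 (White) has 5→4.
A3: add {8} — 8 (White) has 8→5.
A4 = A3; e.g. 1 (Black) can still go to 7. Fixed point.
From 5, successor 4 is in the attractor (rank 1); the other successors 3, 10 are not.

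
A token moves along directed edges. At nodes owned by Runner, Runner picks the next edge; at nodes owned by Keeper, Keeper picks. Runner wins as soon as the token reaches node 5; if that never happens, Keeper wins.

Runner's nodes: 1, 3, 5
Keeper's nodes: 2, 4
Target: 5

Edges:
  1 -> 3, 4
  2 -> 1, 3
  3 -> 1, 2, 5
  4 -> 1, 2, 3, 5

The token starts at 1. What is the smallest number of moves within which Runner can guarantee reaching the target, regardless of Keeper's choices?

A0 = {5}
A1: add {3} — 3 (Runner) has 3→5.
A2: add {1} — 1 (Runner) has 1→3.
1 enters the attractor at level 2, so Runner can force the target in 2 moves from there.

2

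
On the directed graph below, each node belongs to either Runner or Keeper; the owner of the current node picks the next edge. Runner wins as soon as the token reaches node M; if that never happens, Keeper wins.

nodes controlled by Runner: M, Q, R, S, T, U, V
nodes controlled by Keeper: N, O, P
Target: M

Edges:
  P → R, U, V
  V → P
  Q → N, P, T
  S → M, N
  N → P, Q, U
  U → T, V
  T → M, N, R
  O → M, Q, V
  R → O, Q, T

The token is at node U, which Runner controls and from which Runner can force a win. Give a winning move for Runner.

A0 = {M}
A1: add {S, T} — S (Runner) has S→M; T (Runner) has T→M.
A2: add {Q, R, U} — Q (Runner) has Q→T; R (Runner) has R→T; U (Runner) has U→T.
A3 = A2; e.g. N (Keeper) can still go to P. Fixed point.
From U, successor T is in the attractor (rank 1); the other successor V is not.

T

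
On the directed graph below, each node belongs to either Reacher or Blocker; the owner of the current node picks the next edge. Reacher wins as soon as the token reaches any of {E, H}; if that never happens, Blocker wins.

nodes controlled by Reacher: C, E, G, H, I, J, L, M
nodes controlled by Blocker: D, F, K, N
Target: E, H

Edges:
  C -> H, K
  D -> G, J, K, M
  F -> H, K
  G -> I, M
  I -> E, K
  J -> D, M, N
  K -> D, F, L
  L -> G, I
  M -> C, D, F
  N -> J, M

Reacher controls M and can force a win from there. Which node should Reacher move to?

C

A0 = {E, H}
A1: add {C, I} — C (Reacher) has C→H; I (Reacher) has I→E.
A2: add {G, L, M} — G (Reacher) has G→I; L (Reacher) has L→I; M (Reacher) has M→C.
A3: add {J} — J (Reacher) has J→M.
A4: add {N} — N (Blocker): all of {J, M} already in.
A5 = A4; e.g. D (Blocker) can still go to K. Fixed point.
From M, successor C is in the attractor (rank 1); the other successors D, F are not.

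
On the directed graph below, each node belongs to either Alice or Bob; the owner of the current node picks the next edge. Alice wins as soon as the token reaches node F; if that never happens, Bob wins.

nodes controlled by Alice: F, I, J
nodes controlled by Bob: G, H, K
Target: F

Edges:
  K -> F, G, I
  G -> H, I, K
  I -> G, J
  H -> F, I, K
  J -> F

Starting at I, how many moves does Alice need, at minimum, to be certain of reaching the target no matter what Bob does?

2

A0 = {F}
A1: add {J} — J (Alice) has J→F.
A2: add {I} — I (Alice) has I→J.
A3 = A2; e.g. G (Bob) can still go to H. Fixed point.
I enters the attractor at level 2, so Alice can force the target in 2 moves from there.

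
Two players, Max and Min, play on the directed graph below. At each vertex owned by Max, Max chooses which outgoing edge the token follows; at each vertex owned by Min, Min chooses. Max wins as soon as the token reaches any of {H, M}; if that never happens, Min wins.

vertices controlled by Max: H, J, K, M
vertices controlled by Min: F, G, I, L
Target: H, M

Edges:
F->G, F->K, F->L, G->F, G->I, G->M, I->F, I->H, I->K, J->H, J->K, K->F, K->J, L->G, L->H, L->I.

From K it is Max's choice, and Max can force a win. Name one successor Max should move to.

J

A0 = {H, M}
A1: add {J} — J (Max) has J→H.
A2: add {K} — K (Max) has K→J.
A3 = A2; e.g. F (Min) can still go to G. Fixed point.
From K, successor J is in the attractor (rank 1); the other successor F is not.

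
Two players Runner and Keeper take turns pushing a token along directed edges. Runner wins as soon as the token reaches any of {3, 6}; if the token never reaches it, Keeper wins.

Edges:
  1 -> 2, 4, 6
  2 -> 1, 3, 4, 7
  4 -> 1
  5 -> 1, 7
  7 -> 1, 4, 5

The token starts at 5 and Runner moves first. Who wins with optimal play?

Keeper

Track states (vertex, player-to-move).
A0 = {(3,Runner), (3,Keeper), (6,Runner), (6,Keeper)}
A1: add {(1,Runner), (2,Runner)}.
A2: add {(4,Keeper)}.
A3: add {(7,Runner)}.
A4: add {(5,Keeper)}.
A5 = A4; e.g. (1,Keeper) stays out. (5,Runner) never enters ⇒ Keeper avoids the target.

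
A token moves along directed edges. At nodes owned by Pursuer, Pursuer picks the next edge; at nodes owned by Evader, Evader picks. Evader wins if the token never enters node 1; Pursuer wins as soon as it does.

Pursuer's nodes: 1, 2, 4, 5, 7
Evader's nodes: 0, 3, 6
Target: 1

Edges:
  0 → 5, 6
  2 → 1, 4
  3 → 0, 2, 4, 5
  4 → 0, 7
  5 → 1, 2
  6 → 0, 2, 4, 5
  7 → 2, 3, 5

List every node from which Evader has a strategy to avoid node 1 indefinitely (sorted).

0, 3, 6

A0 = {1}
A1: add {2, 5} — 2 (Pursuer) has 2→1; 5 (Pursuer) has 5→1.
A2: add {7} — 7 (Pursuer) has 7→2.
A3: add {4} — 4 (Pursuer) has 4→7.
A4 = A3; e.g. 0 (Evader) can still go to 6. Fixed point.
Pursuer's attractor = {1, 2, 4, 5, 7}; Evader avoids the target exactly from the complement.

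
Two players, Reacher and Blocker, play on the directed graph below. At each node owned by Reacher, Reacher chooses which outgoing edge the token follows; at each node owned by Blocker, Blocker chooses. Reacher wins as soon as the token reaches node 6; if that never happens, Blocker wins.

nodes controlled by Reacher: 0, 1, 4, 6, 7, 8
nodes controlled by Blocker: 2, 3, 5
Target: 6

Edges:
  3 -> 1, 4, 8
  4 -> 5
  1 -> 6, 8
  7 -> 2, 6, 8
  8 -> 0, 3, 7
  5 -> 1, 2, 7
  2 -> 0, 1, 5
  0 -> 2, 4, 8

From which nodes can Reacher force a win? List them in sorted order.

A0 = {6}
A1: add {1, 7} — 1 (Reacher) has 1→6; 7 (Reacher) has 7→6.
A2: add {8} — 8 (Reacher) has 8→7.
A3: add {0} — 0 (Reacher) has 0→8.
A4 = A3; e.g. 2 (Blocker) can still go to 5. Fixed point.
Reacher's winning region = {0, 1, 6, 7, 8}.

0, 1, 6, 7, 8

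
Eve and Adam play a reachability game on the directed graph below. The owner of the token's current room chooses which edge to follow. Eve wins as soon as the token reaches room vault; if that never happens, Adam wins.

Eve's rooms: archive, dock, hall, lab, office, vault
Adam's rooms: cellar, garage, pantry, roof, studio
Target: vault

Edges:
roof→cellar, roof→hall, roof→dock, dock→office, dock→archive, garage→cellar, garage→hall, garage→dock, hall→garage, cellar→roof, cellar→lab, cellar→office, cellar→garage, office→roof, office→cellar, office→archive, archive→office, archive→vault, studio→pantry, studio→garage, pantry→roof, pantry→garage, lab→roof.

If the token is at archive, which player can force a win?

Eve

A0 = {vault}
A1: add {archive} — archive (Eve) has archive→vault.
archive ∈ A1, so Eve can force the target.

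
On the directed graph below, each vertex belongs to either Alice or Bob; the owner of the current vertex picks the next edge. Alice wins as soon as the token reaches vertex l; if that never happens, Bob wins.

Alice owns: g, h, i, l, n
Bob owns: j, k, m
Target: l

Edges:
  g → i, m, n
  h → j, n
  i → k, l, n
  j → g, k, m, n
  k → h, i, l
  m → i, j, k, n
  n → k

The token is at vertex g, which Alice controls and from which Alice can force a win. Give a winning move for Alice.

i

A0 = {l}
A1: add {i} — i (Alice) has i→l.
A2: add {g} — g (Alice) has g→i.
A3 = A2; e.g. h (Alice) has no edge into A2. Fixed point.
From g, successor i is in the attractor (rank 1); the other successors m, n are not.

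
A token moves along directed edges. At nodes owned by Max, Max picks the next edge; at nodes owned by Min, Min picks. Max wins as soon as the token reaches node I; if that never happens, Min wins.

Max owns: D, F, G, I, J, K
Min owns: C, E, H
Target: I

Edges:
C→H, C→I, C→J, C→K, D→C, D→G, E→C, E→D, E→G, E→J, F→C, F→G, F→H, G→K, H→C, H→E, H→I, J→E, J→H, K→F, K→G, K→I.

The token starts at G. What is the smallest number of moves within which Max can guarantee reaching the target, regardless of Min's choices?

2

A0 = {I}
A1: add {K} — K (Max) has K→I.
A2: add {G} — G (Max) has G→K.
G enters the attractor at level 2, so Max can force the target in 2 moves from there.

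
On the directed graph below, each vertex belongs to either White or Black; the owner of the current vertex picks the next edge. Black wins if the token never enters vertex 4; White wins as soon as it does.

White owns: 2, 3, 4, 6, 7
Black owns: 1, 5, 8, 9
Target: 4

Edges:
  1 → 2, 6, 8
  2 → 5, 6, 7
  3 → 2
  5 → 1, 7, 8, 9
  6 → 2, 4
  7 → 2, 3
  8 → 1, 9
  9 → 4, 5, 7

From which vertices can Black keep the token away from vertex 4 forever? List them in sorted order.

A0 = {4}
A1: add {6} — 6 (White) has 6→4.
A2: add {2} — 2 (White) has 2→6.
A3: add {3, 7} — 3 (White) has 3→2; 7 (White) has 7→2.
A4 = A3; e.g. 1 (Black) can still go to 8. Fixed point.
White's attractor = {2, 3, 4, 6, 7}; Black avoids the target exactly from the complement.

1, 5, 8, 9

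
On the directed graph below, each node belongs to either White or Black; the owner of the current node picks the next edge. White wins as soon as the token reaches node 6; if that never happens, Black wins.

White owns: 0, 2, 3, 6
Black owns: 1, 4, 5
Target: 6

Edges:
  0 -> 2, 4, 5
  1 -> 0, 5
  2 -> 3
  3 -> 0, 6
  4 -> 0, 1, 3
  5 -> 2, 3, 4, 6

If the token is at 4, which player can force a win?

A0 = {6}
A1: add {3} — 3 (White) has 3→6.
A2: add {2} — 2 (White) has 2→3.
A3: add {0} — 0 (White) has 0→2.
A4 = A3; e.g. 1 (Black) can still go to 5. Fixed point.
4 never enters the attractor, so Black can avoid the target forever.

Black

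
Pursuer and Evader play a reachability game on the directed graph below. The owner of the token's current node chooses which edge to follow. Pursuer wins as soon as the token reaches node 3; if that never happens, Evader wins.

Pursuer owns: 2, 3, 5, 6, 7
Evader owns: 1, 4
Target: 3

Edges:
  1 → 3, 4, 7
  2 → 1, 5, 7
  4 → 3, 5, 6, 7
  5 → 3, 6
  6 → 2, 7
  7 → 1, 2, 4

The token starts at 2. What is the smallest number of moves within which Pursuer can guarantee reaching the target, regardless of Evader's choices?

2

A0 = {3}
A1: add {5} — 5 (Pursuer) has 5→3.
A2: add {2} — 2 (Pursuer) has 2→5.
2 enters the attractor at level 2, so Pursuer can force the target in 2 moves from there.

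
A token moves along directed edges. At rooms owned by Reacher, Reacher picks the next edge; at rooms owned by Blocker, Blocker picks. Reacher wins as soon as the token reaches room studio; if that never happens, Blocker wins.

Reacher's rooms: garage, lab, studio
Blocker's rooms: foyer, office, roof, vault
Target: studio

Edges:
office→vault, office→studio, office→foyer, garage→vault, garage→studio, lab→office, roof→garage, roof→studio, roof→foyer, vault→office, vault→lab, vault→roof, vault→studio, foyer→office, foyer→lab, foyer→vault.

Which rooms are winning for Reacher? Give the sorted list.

garage, studio

A0 = {studio}
A1: add {garage} — garage (Reacher) has garage→studio.
A2 = A1; e.g. office (Blocker) can still go to vault. Fixed point.
Reacher's winning region = {garage, studio}.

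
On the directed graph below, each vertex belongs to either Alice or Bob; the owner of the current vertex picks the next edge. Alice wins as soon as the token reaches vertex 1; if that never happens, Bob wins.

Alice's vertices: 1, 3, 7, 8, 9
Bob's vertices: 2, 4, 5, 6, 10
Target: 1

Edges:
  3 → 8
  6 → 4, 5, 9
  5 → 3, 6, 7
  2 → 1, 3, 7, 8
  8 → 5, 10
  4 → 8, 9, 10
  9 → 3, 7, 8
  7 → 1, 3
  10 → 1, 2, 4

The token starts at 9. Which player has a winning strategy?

A0 = {1}
A1: add {7} — 7 (Alice) has 7→1.
A2: add {9} — 9 (Alice) has 9→7.
A3 = A2; e.g. 2 (Bob) can still go to 3. Fixed point.
9 ∈ A2, so Alice can force the target.

Alice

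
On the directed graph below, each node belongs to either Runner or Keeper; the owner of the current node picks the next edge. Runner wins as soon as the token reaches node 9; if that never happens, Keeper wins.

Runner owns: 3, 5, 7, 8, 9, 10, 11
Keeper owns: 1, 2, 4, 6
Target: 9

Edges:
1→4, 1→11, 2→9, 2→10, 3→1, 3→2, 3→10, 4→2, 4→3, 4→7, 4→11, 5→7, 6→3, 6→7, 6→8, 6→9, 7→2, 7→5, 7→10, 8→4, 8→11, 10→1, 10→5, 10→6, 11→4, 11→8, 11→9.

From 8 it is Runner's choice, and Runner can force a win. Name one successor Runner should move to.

A0 = {9}
A1: add {11} — 11 (Runner) has 11→9.
A2: add {8} — 8 (Runner) has 8→11.
A3 = A2; e.g. 1 (Keeper) can still go to 4. Fixed point.
From 8, successor 11 is in the attractor (rank 1); the other successor 4 is not.

11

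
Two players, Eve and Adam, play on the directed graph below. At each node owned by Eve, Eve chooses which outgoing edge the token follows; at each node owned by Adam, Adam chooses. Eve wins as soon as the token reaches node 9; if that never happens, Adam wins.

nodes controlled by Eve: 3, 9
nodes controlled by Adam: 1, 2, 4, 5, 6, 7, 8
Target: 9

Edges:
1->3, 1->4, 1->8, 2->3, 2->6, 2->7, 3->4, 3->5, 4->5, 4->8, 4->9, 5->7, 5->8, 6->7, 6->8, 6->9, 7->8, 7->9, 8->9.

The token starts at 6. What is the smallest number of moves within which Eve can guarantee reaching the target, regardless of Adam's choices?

3

A0 = {9}
A1: add {8} — 8 (Adam): all of {9} already in.
A2: add {7} — 7 (Adam): all of {8, 9} already in.
A3: add {5, 6} — 5 (Adam): all of {7, 8} already in; 6 (Adam): all of {7, 8, 9} already in.
6 enters the attractor at level 3, so Eve can force the target in 3 moves from there.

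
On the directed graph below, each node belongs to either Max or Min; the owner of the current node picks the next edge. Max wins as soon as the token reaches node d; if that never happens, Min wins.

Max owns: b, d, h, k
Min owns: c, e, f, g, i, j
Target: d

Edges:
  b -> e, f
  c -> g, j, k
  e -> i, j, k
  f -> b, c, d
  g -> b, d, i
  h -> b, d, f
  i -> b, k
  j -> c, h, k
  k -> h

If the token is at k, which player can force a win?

Max

A0 = {d}
A1: add {h} — h (Max) has h→d.
A2: add {k} — k (Max) has k→h.
A3 = A2; e.g. b (Max) has no edge into A2. Fixed point.
k ∈ A2, so Max can force the target.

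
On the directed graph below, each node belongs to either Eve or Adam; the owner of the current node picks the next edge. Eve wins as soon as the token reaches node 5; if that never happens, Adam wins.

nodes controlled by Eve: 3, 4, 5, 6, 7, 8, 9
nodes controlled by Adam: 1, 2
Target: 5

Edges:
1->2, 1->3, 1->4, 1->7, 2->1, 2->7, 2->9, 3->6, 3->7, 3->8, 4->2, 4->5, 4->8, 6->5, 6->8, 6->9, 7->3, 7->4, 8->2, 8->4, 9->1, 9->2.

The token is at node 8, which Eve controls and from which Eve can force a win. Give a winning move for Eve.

4

A0 = {5}
A1: add {4, 6} — 4 (Eve) has 4→5; 6 (Eve) has 6→5.
A2: add {3, 7, 8} — 3 (Eve) has 3→6; 7 (Eve) has 7→4; 8 (Eve) has 8→4.
A3 = A2; e.g. 1 (Adam) can still go to 2. Fixed point.
From 8, successor 4 is in the attractor (rank 1); the other successor 2 is not.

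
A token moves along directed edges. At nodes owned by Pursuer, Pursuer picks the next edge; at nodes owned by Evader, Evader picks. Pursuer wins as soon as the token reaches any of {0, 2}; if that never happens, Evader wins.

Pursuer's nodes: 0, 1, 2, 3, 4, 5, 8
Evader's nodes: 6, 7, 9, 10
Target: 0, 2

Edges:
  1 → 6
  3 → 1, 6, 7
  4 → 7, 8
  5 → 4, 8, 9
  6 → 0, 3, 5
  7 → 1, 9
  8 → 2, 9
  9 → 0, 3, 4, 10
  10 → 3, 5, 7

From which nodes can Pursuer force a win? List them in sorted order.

0, 2, 4, 5, 8

A0 = {0, 2}
A1: add {8} — 8 (Pursuer) has 8→2.
A2: add {4, 5} — 4 (Pursuer) has 4→8; 5 (Pursuer) has 5→8.
A3 = A2; e.g. 1 (Pursuer) has no edge into A2. Fixed point.
Pursuer's winning region = {0, 2, 4, 5, 8}.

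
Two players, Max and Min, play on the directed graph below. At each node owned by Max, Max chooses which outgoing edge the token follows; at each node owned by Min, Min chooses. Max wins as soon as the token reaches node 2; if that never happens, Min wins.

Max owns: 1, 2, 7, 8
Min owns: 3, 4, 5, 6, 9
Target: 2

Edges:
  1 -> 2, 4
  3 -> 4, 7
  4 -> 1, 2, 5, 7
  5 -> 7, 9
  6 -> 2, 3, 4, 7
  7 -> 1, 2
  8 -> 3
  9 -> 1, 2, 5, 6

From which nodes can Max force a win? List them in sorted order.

1, 2, 7

A0 = {2}
A1: add {1, 7} — 1 (Max) has 1→2; 7 (Max) has 7→2.
A2 = A1; e.g. 3 (Min) can still go to 4. Fixed point.
Max's winning region = {1, 2, 7}.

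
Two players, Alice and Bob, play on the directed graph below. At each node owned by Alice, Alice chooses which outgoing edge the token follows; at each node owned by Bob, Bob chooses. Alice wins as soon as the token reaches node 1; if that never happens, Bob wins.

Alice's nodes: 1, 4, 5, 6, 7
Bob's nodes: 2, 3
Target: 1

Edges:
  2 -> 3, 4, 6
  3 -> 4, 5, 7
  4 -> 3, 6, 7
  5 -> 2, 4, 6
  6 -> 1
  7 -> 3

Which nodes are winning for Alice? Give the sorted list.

1, 4, 5, 6

A0 = {1}
A1: add {6} — 6 (Alice) has 6→1.
A2: add {4, 5} — 4 (Alice) has 4→6; 5 (Alice) has 5→6.
A3 = A2; e.g. 2 (Bob) can still go to 3. Fixed point.
Alice's winning region = {1, 4, 5, 6}.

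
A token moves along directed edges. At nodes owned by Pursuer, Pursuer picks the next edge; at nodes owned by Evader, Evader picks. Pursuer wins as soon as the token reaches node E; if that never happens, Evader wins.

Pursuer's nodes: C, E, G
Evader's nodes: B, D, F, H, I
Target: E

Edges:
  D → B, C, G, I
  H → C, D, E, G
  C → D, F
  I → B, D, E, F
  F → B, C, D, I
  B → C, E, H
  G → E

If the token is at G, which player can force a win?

Pursuer

A0 = {E}
A1: add {G} — G (Pursuer) has G→E.
A2 = A1; e.g. B (Evader) can still go to C. Fixed point.
G ∈ A1, so Pursuer can force the target.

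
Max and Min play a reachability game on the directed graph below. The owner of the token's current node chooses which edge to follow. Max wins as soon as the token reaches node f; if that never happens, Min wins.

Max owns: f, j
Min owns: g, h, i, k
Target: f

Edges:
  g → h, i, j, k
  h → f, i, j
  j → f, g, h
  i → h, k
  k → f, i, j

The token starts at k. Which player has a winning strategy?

A0 = {f}
A1: add {j} — j (Max) has j→f.
A2 = A1; e.g. g (Min) can still go to h. Fixed point.
k never enters the attractor, so Min can avoid the target forever.

Min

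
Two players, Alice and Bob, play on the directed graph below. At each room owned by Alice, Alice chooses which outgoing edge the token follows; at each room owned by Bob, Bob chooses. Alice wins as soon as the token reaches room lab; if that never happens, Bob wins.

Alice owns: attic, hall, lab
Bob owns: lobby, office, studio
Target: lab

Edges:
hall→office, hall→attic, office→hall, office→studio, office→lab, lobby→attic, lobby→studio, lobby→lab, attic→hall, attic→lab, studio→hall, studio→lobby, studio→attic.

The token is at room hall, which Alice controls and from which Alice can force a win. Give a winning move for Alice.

attic

A0 = {lab}
A1: add {attic} — attic (Alice) has attic→lab.
A2: add {hall} — hall (Alice) has hall→attic.
A3 = A2; e.g. office (Bob) can still go to studio. Fixed point.
From hall, successor attic is in the attractor (rank 1); the other successor office is not.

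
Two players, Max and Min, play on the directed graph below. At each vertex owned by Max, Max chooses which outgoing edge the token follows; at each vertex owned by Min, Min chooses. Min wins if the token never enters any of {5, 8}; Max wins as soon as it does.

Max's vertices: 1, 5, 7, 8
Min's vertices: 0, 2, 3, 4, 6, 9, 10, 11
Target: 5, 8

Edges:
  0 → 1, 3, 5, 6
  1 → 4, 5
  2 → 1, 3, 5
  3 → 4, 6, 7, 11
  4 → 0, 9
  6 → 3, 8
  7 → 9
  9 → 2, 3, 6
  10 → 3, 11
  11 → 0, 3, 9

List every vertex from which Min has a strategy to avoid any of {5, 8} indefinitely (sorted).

0, 2, 3, 4, 6, 7, 9, 10, 11

A0 = {5, 8}
A1: add {1} — 1 (Max) has 1→5.
A2 = A1; e.g. 0 (Min) can still go to 3. Fixed point.
Max's attractor = {1, 5, 8}; Min avoids the target exactly from the complement.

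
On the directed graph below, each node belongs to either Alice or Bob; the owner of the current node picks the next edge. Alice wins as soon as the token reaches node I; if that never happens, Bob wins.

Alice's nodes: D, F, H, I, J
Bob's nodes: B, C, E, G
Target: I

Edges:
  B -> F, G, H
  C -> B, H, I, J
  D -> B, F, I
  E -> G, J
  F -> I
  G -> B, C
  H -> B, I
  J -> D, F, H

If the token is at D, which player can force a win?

A0 = {I}
A1: add {D, F, H} — D (Alice) has D→I; F (Alice) has F→I; H (Alice) has H→I.
D ∈ A1, so Alice can force the target.

Alice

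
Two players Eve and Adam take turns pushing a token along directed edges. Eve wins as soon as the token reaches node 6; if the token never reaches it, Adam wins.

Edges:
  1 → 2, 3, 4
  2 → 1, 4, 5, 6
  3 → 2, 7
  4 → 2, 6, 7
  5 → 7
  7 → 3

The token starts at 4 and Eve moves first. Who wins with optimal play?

Track states (vertex, player-to-move).
A0 = {(6,Eve), (6,Adam)}
A1: add {(2,Eve), (4,Eve)}.
(4,Eve) ∈ A1 ⇒ Eve forces the target.

Eve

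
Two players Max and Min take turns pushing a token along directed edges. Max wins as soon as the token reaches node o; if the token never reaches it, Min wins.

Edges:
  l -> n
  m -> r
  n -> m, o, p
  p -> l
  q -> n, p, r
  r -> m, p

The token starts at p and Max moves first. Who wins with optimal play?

Track states (vertex, player-to-move).
A0 = {(o,Max), (o,Min)}
A1: add {(n,Max)}.
A2: add {(l,Min)}.
A3: add {(p,Max)}.
(p,Max) ∈ A3 ⇒ Max forces the target.

Max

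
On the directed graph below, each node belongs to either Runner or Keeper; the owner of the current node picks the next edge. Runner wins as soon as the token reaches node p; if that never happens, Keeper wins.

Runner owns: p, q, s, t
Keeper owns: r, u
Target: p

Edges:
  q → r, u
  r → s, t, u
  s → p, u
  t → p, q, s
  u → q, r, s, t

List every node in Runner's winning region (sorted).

A0 = {p}
A1: add {s, t} — s (Runner) has s→p; t (Runner) has t→p.
A2 = A1; e.g. q (Runner) has no edge into A1. Fixed point.
Runner's winning region = {p, s, t}.

p, s, t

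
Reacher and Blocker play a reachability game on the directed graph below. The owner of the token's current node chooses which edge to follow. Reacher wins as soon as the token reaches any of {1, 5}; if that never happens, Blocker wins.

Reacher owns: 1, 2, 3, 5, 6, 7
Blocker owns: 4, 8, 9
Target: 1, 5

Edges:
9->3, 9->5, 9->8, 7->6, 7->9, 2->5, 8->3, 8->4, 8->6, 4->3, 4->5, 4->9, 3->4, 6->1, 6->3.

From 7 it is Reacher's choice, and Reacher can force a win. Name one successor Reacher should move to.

6

A0 = {1, 5}
A1: add {2, 6} — 2 (Reacher) has 2→5; 6 (Reacher) has 6→1.
A2: add {7} — 7 (Reacher) has 7→6.
A3 = A2; e.g. 3 (Reacher) has no edge into A2. Fixed point.
From 7, successor 6 is in the attractor (rank 1); the other successor 9 is not.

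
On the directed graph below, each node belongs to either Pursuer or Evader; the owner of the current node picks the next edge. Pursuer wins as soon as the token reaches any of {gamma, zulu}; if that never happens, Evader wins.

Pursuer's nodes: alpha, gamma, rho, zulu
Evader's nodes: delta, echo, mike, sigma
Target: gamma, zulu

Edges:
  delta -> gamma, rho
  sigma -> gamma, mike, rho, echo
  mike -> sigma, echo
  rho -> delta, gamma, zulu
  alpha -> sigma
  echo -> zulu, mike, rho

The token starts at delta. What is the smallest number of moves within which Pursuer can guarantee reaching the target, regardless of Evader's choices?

A0 = {gamma, zulu}
A1: add {rho} — rho (Pursuer) has rho→gamma.
A2: add {delta} — delta (Evader): all of {gamma, rho} already in.
A3 = A2; e.g. sigma (Evader) can still go to mike. Fixed point.
delta enters the attractor at level 2, so Pursuer can force the target in 2 moves from there.

2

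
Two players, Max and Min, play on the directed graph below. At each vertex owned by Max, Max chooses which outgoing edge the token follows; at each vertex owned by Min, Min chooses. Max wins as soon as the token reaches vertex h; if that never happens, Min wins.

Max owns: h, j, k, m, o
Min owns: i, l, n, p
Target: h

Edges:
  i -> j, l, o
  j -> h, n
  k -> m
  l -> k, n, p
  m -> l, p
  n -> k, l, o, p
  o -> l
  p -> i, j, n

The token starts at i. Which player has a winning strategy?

A0 = {h}
A1: add {j} — j (Max) has j→h.
A2 = A1; e.g. i (Min) can still go to l. Fixed point.
i never enters the attractor, so Min can avoid the target forever.

Min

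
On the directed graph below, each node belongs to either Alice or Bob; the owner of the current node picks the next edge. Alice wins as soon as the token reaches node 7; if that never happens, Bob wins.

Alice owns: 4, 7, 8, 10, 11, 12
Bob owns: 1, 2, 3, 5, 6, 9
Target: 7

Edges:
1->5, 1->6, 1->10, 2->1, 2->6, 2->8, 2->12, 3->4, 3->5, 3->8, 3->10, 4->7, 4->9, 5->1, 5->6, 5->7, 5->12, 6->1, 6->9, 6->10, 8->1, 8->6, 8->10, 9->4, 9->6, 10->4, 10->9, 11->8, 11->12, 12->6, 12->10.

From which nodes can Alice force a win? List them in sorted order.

A0 = {7}
A1: add {4} — 4 (Alice) has 4→7.
A2: add {10} — 10 (Alice) has 10→4.
A3: add {8, 12} — 8 (Alice) has 8→10; 12 (Alice) has 12→10.
A4: add {11} — 11 (Alice) has 11→8.
A5 = A4; e.g. 1 (Bob) can still go to 5. Fixed point.
Alice's winning region = {4, 7, 8, 10, 11, 12}.

4, 7, 8, 10, 11, 12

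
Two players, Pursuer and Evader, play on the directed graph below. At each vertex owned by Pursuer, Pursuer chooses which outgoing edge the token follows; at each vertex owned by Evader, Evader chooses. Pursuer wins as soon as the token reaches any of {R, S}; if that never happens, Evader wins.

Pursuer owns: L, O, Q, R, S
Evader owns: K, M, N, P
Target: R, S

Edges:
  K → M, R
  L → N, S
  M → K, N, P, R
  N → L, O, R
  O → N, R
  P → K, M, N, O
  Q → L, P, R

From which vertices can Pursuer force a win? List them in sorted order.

A0 = {R, S}
A1: add {L, O, Q} — L (Pursuer) has L→S; O (Pursuer) has O→R; Q (Pursuer) has Q→R.
A2: add {N} — N (Evader): all of {L, O, R} already in.
A3 = A2; e.g. K (Evader) can still go to M. Fixed point.
Pursuer's winning region = {L, N, O, Q, R, S}.

L, N, O, Q, R, S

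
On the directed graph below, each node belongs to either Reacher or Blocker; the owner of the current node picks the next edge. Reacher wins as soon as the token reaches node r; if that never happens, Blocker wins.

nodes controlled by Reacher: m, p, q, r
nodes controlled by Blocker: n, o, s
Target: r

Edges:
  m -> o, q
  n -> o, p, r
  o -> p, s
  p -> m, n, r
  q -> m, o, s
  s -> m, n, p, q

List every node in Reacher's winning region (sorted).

A0 = {r}
A1: add {p} — p (Reacher) has p→r.
A2 = A1; e.g. m (Reacher) has no edge into A1. Fixed point.
Reacher's winning region = {p, r}.

p, r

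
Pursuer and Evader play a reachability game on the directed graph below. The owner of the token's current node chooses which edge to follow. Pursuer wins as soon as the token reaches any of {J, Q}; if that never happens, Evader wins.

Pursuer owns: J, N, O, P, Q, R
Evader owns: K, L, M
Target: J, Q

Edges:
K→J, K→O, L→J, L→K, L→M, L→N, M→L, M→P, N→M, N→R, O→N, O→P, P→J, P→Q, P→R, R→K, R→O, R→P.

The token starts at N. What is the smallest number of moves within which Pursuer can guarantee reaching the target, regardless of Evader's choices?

A0 = {J, Q}
A1: add {P} — P (Pursuer) has P→J.
A2: add {O, R} — O (Pursuer) has O→P; R (Pursuer) has R→P.
A3: add {K, N} — K (Evader): all of {J, O} already in; N (Pursuer) has N→R.
A4 = A3; e.g. L (Evader) can still go to M. Fixed point.
N enters the attractor at level 3, so Pursuer can force the target in 3 moves from there.

3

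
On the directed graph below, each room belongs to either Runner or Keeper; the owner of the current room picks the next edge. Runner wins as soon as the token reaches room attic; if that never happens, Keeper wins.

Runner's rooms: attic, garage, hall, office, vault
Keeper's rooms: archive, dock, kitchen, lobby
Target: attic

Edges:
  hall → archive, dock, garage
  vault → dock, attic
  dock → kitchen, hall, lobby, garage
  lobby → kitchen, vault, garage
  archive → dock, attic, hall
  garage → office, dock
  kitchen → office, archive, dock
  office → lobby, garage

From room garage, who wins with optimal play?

Keeper

A0 = {attic}
A1: add {vault} — vault (Runner) has vault→attic.
A2 = A1; e.g. office (Runner) has no edge into A1. Fixed point.
garage never enters the attractor, so Keeper can avoid the target forever.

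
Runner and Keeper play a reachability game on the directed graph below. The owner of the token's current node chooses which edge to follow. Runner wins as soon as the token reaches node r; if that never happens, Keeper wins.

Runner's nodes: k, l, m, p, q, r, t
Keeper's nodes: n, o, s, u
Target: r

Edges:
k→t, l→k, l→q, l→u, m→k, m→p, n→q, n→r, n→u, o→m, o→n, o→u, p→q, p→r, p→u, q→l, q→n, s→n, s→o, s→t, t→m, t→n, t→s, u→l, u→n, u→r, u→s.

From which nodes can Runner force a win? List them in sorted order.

k, l, m, p, q, r, t

A0 = {r}
A1: add {p} — p (Runner) has p→r.
A2: add {m} — m (Runner) has m→p.
A3: add {t} — t (Runner) has t→m.
A4: add {k} — k (Runner) has k→t.
A5: add {l} — l (Runner) has l→k.
A6: add {q} — q (Runner) has q→l.
A7 = A6; e.g. n (Keeper) can still go to u. Fixed point.
Runner's winning region = {k, l, m, p, q, r, t}.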